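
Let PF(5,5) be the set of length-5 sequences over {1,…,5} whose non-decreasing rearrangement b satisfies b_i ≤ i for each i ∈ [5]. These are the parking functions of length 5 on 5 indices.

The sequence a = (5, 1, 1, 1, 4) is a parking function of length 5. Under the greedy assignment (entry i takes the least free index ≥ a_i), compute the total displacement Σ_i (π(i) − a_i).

Σπ = 15 ({1..5} each once); Σa = 5+1+1+1+4 = 12; disp = 15−12 = 3.

3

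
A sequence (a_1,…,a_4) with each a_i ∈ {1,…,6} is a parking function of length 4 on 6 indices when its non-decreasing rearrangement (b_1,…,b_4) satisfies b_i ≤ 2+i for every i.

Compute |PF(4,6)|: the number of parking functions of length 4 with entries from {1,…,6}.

1029

Count = (6−4+1)·(6+1)^(4−1) = 3×343 = 1029
Check (1,3,6,3) → sorted (1,3,3,6): b_i ≤ 2+i ∀i, a PF.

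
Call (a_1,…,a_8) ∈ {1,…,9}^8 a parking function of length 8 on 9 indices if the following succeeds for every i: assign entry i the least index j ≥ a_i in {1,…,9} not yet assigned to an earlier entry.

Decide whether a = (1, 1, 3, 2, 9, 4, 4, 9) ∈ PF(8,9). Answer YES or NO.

Order a: b = (1, 1, 2, 3, 4, 4, 9, 9).
  b_1=1 ≤ 2
  b_2=1 ≤ 3
  b_3=2 ≤ 4
  b_4=3 ≤ 5
  b_5=4 ≤ 6
  b_6=4 ≤ 7
  b_7=9 > 8
  fails at i=7 ⇒ NO

NO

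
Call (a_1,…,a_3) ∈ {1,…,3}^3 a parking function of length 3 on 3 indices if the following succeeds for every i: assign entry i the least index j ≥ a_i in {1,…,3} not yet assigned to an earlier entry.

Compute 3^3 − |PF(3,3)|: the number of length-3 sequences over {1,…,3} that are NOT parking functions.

11

Count = (4−3)·4^(3−1) = 1×16 = 16 [KW]
Check (3,2,3) → sorted (2,3,3): b_1=2>1, not a PF.
Total 27; non-PF = 27−16 = 11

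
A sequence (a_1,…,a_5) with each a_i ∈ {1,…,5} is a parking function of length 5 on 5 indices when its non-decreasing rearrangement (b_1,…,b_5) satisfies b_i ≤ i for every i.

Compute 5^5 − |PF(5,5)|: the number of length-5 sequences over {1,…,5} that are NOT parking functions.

1829

Count = 1·6^4 = 1·1296 = 1296 [KW]
One tuple (4,3,4,5,5) → sorted (3,4,4,5,5): b_1=3>1, not a PF.
Total 3125; non-PF = 3125−1296 = 1829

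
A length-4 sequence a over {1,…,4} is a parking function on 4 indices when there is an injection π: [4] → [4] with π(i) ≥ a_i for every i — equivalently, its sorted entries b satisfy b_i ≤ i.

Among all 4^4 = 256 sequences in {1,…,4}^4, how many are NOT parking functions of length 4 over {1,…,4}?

#PF = (5−4)·5^(4−1) = 1·125 = 125 (Pollak)
E.g. (3,2,4,3) → sorted (2,3,3,4): b_1=2>1, not a PF.
So 256 − 125 = 131 fail.

131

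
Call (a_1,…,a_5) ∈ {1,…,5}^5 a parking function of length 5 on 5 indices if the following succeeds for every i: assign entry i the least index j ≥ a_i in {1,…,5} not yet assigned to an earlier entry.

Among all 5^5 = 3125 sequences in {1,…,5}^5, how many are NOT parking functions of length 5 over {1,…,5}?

1829

|PF(5,5)| = (6−5)·6^(5−1) = 1·1296 = 1296
Example (4,4,5,3,5) → sorted (3,4,4,5,5): b_1=3>1, not a PF.
5^5 − 1296 = 3125 − 1296 = 1829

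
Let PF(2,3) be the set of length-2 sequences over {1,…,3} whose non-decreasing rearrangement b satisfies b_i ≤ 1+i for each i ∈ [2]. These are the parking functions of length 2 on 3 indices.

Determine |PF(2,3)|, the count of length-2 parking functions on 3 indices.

Count = (3+1−2)·(3+1)^{2−1} = 2·4 = 8
One tuple (1,3) → sorted (1,3): b_i ≤ 1+i ∀i, a PF.

8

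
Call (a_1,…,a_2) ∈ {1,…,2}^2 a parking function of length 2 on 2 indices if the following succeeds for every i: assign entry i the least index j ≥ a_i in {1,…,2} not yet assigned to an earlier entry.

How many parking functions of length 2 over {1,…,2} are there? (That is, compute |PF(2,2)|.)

|PF(2,2)| = (3−2)·3^(2−1) = 1·3 = 3 [KW]
One tuple (1,2) → sorted (1,2): b_i ≤ i ∀i, a PF.

3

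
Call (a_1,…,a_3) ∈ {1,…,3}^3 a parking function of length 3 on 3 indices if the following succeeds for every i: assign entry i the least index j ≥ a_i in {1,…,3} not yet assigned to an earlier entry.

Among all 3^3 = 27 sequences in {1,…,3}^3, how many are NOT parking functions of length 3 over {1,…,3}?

11

#PF = (4−3)·4^(3−1) = 1 · 16 = 16 [KW]
Example (2,2,2) → sorted (2,2,2): b_1=2>1, not a PF.
Total 27; non-PF = 27−16 = 11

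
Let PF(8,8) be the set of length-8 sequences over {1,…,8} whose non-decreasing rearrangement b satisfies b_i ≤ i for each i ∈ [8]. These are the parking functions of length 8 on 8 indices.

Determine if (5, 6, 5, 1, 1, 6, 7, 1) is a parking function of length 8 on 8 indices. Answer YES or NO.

NO

Sorted: b = (1, 1, 1, 5, 5, 6, 6, 7).
  b_1=1 ≤ 1
  b_2=1 ≤ 2
  b_3=1 ≤ 3
  b_4=5 > 4
  fails at i=4 ⇒ NO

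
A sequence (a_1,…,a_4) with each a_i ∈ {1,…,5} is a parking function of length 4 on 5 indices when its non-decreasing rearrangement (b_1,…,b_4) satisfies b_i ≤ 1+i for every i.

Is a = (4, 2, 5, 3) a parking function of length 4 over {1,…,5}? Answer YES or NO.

Sorted: b = (2, 3, 4, 5).
  b_1=2 ≤ 2
  b_2=3 ≤ 3
  b_3=4 ≤ 4
  b_4=5 ≤ 5
All bounds hold ⇒ YES

YES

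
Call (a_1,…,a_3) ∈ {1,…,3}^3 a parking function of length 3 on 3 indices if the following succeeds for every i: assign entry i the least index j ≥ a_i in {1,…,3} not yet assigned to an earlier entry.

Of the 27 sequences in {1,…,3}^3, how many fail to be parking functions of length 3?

|PF(3,3)| = 1·4^2 = 1·16 = 16
Example (2,3,3) → sorted (2,3,3): b_1=2>1, not a PF.
Total 27; non-PF = 27−16 = 11

11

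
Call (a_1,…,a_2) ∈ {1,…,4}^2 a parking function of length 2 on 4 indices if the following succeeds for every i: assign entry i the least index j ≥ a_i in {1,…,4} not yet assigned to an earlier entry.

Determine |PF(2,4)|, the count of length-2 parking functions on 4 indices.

|PF| = (5−2)·5^(2−1) = 3 · 5 = 15 (Konheim–Weiss)
Example (1,2) → sorted (1,2): b_i ≤ 2+i ∀i, a PF.

15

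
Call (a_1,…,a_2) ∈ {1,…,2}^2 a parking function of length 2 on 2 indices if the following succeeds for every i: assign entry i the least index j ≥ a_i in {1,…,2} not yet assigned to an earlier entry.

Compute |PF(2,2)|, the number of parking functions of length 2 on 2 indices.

3

|PF(2,2)| = 1·3^1 = 1 · 3 = 3 (Pollak)
E.g. (2,1) → sorted (1,2): b_i ≤ i ∀i, a PF.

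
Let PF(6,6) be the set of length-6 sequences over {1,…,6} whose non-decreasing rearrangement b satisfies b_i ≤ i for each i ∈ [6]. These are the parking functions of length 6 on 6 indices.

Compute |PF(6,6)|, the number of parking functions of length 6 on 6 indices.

16807

Count = (6−6+1)·(6+1)^(6−1) = 1×16807 = 16807 (Pollak)
One tuple (3,2,1,3,3,4) → sorted (1,2,3,3,3,4): b_i ≤ i ∀i, a PF.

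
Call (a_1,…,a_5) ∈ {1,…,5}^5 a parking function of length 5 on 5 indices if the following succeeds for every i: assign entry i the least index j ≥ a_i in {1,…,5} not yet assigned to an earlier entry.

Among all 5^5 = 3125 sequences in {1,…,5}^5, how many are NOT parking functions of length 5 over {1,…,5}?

Count = 1·6^4 = 1·1296 = 1296 [KW]
Example (4,4,5,4,3) → sorted (3,4,4,4,5): b_1=3>1, not a PF.
So 3125 − 1296 = 1829 fail.

1829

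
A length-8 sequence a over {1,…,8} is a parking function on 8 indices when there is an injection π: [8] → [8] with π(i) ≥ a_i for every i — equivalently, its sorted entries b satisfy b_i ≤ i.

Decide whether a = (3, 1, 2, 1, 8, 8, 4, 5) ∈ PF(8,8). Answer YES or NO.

Rearranged: b = (1, 1, 2, 3, 4, 5, 8, 8).
  b_1=1 ≤ 1
  b_2=1 ≤ 2
  b_3=2 ≤ 3
  b_4=3 ≤ 4
  b_5=4 ≤ 5
  b_6=5 ≤ 6
  b_7=8 > 7
  fails at i=7 ⇒ NO

NO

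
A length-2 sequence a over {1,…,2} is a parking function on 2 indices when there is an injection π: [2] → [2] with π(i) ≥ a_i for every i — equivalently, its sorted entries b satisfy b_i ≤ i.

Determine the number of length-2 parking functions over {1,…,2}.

3

#PF = 1·3^1 = 1·3 = 3
Check (1,2) → sorted (1,2): b_i ≤ i ∀i, a PF.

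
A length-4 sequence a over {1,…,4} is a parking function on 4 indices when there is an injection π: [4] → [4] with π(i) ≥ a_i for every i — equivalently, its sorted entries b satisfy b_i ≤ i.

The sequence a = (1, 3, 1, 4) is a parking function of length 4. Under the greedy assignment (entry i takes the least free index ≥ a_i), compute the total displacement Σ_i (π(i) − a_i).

1

Σπ(i) = 1+…+4 = 10; Σa = 1+3+1+4 = 9; disp = 10−9 = 1.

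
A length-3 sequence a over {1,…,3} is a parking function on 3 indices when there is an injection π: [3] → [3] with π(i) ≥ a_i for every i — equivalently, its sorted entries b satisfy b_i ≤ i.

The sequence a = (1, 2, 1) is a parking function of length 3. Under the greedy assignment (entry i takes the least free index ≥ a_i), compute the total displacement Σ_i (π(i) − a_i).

Σπ = 6 ({1..3} each once); Σa = 1+2+1 = 4; disp = 6−4 = 2.

2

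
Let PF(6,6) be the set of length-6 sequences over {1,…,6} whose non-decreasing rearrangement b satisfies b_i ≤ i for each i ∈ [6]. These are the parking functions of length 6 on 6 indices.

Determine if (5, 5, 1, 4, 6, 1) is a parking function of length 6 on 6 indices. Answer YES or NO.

NO

Rearranged: b = (1, 1, 4, 5, 5, 6).
  b_1=1 ≤ 1
  b_2=1 ≤ 2
  b_3=4 > 3
  fails at i=3 ⇒ NO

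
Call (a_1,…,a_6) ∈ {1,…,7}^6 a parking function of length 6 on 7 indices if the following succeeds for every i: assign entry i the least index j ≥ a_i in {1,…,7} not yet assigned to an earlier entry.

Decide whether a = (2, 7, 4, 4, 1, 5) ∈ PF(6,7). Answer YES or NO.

Rearranged: b = (1, 2, 4, 4, 5, 7).
  b_1=1 ≤ 2
  b_2=2 ≤ 3
  b_3=4 ≤ 4
  b_4=4 ≤ 5
  b_5=5 ≤ 6
  b_6=7 ≤ 7
All bounds hold ⇒ YES

YES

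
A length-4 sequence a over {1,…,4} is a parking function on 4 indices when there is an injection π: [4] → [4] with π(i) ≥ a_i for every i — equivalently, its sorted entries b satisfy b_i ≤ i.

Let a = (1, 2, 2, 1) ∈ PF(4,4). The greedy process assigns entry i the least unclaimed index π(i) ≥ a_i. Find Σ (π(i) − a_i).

Σπ(i) = 1+…+4 = 10; Σa = 1+2+2+1 = 6; disp = 10−6 = 4.

4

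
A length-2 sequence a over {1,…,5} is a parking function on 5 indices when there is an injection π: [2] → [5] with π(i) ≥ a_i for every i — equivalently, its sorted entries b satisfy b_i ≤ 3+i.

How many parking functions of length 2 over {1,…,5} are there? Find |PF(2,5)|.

24

#PF = (5+1−2)·(5+1)^{2−1} = 4·6 = 24
Example (1,3) → sorted (1,3): b_i ≤ 3+i ∀i, a PF.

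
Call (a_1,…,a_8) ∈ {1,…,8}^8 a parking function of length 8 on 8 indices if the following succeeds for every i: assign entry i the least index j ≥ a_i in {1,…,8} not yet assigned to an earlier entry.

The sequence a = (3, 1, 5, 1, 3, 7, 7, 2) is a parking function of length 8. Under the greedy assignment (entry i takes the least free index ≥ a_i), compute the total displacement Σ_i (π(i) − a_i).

7

Σπ(i) = 1+…+8 = 36; Σa = 3+1+5+1+3+7+7+2 = 29; disp = 36−29 = 7.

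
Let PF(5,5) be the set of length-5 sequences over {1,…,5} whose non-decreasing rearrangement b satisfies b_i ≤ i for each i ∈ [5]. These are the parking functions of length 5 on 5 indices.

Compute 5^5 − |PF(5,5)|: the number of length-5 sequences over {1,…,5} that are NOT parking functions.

1829

|PF(5,5)| = (5+1−5)·(5+1)^{5−1} = 1·1296 = 1296 [KW]
One tuple (5,1,3,4,4) → sorted (1,3,4,4,5): b_2=3>2, not a PF.
Total 3125; non-PF = 3125−1296 = 1829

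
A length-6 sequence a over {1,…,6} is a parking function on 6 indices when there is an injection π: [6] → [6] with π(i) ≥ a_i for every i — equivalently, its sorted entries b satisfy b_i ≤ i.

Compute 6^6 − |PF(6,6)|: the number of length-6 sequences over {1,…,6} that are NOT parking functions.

#PF = 1·7^5 = 1×16807 = 16807 (Pollak)
Example (2,4,2,5,2,3) → sorted (2,2,2,3,4,5): b_1=2>1, not a PF.
6^6 − 16807 = 46656 − 16807 = 29849

29849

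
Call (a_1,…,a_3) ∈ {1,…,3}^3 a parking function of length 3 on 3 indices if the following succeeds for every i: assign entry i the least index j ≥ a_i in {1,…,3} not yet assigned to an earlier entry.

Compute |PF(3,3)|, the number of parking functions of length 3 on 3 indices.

16

Count = (3+1−3)·(3+1)^{3−1} = 1·16 = 16 [KW]
Example (2,1,2) → sorted (1,2,2): b_i ≤ i ∀i, a PF.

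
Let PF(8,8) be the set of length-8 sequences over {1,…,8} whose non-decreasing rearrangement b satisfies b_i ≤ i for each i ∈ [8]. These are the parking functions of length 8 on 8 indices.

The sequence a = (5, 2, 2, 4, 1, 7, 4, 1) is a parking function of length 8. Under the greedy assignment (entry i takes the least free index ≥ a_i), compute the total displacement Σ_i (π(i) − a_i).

Σπ(i) = 1+…+8 = 36; Σa = 5+2+2+4+1+7+4+1 = 26; disp = 36−26 = 10.

10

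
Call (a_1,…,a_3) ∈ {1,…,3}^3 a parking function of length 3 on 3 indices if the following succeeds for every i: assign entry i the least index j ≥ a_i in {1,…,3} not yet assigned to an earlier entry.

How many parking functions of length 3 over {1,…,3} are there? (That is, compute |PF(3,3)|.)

16

#PF = (4−3)·4^(3−1) = 1·16 = 16 (Pollak)
Example (2,3,1) → sorted (1,2,3): b_i ≤ i ∀i, a PF.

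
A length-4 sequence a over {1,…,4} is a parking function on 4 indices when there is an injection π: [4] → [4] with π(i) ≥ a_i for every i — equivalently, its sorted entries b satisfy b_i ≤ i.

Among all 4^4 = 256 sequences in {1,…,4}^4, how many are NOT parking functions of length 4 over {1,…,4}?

Count = 1·5^3 = 1·125 = 125 [KW]
Check (2,4,4,2) → sorted (2,2,4,4): b_1=2>1, not a PF.
So 256 − 125 = 131 fail.

131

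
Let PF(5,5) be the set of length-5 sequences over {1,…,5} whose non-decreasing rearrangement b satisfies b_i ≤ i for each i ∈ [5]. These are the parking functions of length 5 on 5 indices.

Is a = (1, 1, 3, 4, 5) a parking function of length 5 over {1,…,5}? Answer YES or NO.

Rearranged: b = (1, 1, 3, 4, 5).
  b_1=1 ≤ 1
  b_2=1 ≤ 2
  b_3=3 ≤ 3
  b_4=4 ≤ 4
  b_5=5 ≤ 5
All bounds hold ⇒ YES

YES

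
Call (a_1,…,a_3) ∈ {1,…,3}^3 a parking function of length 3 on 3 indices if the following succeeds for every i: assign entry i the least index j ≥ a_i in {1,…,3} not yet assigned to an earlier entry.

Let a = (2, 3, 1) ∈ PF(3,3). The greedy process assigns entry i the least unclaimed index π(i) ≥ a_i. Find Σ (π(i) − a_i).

0

Σπ(i) = 1+…+3 = 6; Σa = 2+3+1 = 6; disp = 6−6 = 0.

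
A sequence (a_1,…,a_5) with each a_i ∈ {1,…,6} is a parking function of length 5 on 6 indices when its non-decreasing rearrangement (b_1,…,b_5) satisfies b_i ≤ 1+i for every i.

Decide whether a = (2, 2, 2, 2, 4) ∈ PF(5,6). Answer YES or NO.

YES

Sorted: b = (2, 2, 2, 2, 4).
  b_1=2 ≤ 2
  b_2=2 ≤ 3
  b_3=2 ≤ 4
  b_4=2 ≤ 5
  b_5=4 ≤ 6
All bounds hold ⇒ YES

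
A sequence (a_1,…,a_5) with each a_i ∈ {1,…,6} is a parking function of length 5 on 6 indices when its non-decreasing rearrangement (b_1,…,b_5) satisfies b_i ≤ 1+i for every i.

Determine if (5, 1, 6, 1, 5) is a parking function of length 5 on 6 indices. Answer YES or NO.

Sorted: b = (1, 1, 5, 5, 6).
  b_1=1 ≤ 2
  b_2=1 ≤ 3
  b_3=5 > 4
  fails at i=3 ⇒ NO

NO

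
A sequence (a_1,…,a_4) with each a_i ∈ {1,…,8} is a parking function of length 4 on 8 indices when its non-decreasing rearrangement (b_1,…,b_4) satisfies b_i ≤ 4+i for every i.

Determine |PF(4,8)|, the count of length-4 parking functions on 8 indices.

Count = (8−4+1)·(8+1)^(4−1) = 5·729 = 3645 (Pollak)
One tuple (1,2,7,6) → sorted (1,2,6,7): b_i ≤ 4+i ∀i, a PF.

3645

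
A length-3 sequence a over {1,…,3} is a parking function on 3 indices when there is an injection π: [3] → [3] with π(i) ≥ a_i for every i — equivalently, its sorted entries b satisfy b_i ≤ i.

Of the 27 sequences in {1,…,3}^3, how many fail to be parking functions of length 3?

Count = (4−3)·4^(3−1) = 1 · 16 = 16 (Pollak)
Example (3,2,2) → sorted (2,2,3): b_1=2>1, not a PF.
So 27 − 16 = 11 fail.

11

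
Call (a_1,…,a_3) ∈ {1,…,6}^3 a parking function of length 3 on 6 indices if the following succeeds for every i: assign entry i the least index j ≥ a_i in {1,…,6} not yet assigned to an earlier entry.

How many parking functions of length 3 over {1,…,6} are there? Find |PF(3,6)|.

196

Count = (6−3+1)·(6+1)^(3−1) = 4·49 = 196 [KW]
One tuple (5,1,1) → sorted (1,1,5): b_i ≤ 3+i ∀i, a PF.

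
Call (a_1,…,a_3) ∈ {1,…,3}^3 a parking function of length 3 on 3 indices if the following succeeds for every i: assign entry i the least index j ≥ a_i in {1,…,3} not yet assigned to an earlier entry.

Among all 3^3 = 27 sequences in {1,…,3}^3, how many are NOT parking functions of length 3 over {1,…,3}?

|PF(3,3)| = (4−3)·4^(3−1) = 1×16 = 16 (Pollak)
Example (3,2,2) → sorted (2,2,3): b_1=2>1, not a PF.
Total 27; non-PF = 27−16 = 11

11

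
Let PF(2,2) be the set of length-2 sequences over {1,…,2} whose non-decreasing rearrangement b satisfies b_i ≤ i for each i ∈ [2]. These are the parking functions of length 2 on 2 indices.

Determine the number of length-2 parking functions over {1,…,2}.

|PF(2,2)| = (2+1−2)·(2+1)^{2−1} = 1×3 = 3 (Konheim–Weiss)
E.g. (1,1) → sorted (1,1): b_i ≤ i ∀i, a PF.

3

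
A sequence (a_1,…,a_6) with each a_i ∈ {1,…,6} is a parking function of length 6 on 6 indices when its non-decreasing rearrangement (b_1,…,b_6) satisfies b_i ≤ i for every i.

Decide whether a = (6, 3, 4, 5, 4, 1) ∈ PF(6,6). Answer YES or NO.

Sorted: b = (1, 3, 4, 4, 5, 6).
  b_1=1 ≤ 1
  b_2=3 > 2
  fails at i=2 ⇒ NO

NO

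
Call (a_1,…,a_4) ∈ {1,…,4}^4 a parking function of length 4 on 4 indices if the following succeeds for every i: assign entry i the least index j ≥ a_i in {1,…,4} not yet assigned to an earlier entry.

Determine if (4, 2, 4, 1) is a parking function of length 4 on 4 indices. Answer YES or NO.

Rearranged: b = (1, 2, 4, 4).
  b_1=1 ≤ 1
  b_2=2 ≤ 2
  b_3=4 > 3
  fails at i=3 ⇒ NO

NO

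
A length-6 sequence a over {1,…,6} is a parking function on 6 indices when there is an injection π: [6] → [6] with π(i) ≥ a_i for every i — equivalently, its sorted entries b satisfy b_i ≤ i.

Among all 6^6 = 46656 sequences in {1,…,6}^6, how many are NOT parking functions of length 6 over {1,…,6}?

29849

|PF| = (7−6)·7^(6−1) = 1×16807 = 16807 (Pollak)
Example (5,6,6,5,3,4) → sorted (3,4,5,5,6,6): b_1=3>1, not a PF.
So 46656 − 16807 = 29849 fail.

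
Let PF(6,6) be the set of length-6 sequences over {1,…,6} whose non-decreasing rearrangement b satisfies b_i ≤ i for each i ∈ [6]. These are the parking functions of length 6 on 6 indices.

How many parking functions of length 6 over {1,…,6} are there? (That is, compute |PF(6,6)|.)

#PF = 1·7^5 = 1·16807 = 16807 (Pollak)
E.g. (1,1,4,4,4,1) → sorted (1,1,1,4,4,4): b_i ≤ i ∀i, a PF.

16807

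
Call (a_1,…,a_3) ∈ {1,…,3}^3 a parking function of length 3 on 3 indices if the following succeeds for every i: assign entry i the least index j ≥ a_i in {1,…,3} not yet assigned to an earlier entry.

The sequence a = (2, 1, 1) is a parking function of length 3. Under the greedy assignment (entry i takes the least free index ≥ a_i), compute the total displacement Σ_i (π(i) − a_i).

Σπ(i) = 1+…+3 = 6; Σa = 2+1+1 = 4; disp = 6−4 = 2.

2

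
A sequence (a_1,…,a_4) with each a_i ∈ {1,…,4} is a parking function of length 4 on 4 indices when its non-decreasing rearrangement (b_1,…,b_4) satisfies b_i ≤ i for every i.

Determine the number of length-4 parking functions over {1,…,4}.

125

#PF = 1·5^3 = 1×125 = 125 (Pollak)
E.g. (2,1,4,3) → sorted (1,2,3,4): b_i ≤ i ∀i, a PF.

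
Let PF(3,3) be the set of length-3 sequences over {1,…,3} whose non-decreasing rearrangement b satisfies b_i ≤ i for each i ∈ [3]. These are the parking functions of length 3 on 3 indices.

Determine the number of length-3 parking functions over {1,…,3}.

16

|PF(3,3)| = (4−3)·4^(3−1) = 1·16 = 16
Check (2,1,1) → sorted (1,1,2): b_i ≤ i ∀i, a PF.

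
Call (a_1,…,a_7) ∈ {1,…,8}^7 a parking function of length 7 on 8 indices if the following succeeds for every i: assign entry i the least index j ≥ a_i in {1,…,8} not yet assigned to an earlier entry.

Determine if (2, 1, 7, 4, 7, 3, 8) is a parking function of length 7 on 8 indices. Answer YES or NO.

Rearranged: b = (1, 2, 3, 4, 7, 7, 8).
  b_1=1 ≤ 2
  b_2=2 ≤ 3
  b_3=3 ≤ 4
  b_4=4 ≤ 5
  b_5=7 > 6
  fails at i=5 ⇒ NO

NO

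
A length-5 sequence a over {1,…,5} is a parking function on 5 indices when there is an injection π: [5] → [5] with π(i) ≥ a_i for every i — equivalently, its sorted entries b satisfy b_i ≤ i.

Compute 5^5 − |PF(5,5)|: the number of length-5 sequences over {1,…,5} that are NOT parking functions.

1829

|PF| = 1·6^4 = 1 · 1296 = 1296 [KW]
Check (5,4,1,2,5) → sorted (1,2,4,5,5): b_3=4>3, not a PF.
So 3125 − 1296 = 1829 fail.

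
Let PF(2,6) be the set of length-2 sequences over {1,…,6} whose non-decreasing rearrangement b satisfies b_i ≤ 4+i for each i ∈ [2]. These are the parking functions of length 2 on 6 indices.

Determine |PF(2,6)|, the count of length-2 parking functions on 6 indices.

#PF = (7−2)·7^(2−1) = 5·7 = 35 (Konheim–Weiss)
One tuple (4,4) → sorted (4,4): b_i ≤ 4+i ∀i, a PF.

35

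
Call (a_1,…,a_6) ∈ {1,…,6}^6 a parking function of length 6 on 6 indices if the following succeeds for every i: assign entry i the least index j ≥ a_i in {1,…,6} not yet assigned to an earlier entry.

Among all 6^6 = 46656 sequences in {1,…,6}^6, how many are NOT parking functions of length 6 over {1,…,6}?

29849

|PF(6,6)| = (6+1−6)·(6+1)^{6−1} = 1×16807 = 16807 (Konheim–Weiss)
One tuple (6,4,6,2,3,3) → sorted (2,3,3,4,6,6): b_1=2>1, not a PF.
6^6 − 16807 = 46656 − 16807 = 29849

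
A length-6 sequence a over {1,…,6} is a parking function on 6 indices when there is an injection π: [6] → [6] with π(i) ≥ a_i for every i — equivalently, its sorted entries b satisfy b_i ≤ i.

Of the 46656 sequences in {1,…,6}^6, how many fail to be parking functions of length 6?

#PF = (6−6+1)·(6+1)^(6−1) = 1×16807 = 16807 [KW]
One tuple (4,4,6,4,6,2) → sorted (2,4,4,4,6,6): b_1=2>1, not a PF.
Total 46656; non-PF = 46656−16807 = 29849

29849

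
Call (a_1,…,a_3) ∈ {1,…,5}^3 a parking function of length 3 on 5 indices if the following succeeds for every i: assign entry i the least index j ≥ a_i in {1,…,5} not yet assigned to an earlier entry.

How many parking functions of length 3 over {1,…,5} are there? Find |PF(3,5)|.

#PF = (5−3+1)·(5+1)^(3−1) = 3·36 = 108
One tuple (2,1,4) → sorted (1,2,4): b_i ≤ 2+i ∀i, a PF.

108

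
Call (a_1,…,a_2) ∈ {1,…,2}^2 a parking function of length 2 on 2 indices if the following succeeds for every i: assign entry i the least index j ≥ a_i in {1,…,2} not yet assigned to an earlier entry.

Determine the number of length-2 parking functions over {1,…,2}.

#PF = (2+1−2)·(2+1)^{2−1} = 1 · 3 = 3 (Pollak)
Example (2,1) → sorted (1,2): b_i ≤ i ∀i, a PF.

3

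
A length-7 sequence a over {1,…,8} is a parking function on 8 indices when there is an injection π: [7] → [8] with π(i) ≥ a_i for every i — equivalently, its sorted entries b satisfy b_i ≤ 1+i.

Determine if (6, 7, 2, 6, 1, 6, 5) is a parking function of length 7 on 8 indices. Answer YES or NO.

NO

Rearranged: b = (1, 2, 5, 6, 6, 6, 7).
  b_1=1 ≤ 2
  b_2=2 ≤ 3
  b_3=5 > 4
  fails at i=3 ⇒ NO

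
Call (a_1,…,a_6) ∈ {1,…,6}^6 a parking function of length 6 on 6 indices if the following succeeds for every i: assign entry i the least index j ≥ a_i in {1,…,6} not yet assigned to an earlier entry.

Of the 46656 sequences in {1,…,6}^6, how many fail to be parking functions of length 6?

|PF(6,6)| = 1·7^5 = 1·16807 = 16807 [KW]
Example (4,3,2,6,6,6) → sorted (2,3,4,6,6,6): b_1=2>1, not a PF.
6^6 − 16807 = 46656 − 16807 = 29849

29849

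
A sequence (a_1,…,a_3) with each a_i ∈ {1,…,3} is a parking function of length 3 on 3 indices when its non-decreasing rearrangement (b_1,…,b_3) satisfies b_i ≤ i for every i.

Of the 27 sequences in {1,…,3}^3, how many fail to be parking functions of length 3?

11

|PF| = (3+1−3)·(3+1)^{3−1} = 1·16 = 16
One tuple (2,3,3) → sorted (2,3,3): b_1=2>1, not a PF.
Total 27; non-PF = 27−16 = 11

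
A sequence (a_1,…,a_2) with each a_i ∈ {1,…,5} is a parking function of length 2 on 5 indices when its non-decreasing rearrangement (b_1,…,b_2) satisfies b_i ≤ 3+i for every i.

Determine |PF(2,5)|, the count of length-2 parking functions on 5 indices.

24

#PF = 4·6^1 = 4×6 = 24
One tuple (4,3) → sorted (3,4): b_i ≤ 3+i ∀i, a PF.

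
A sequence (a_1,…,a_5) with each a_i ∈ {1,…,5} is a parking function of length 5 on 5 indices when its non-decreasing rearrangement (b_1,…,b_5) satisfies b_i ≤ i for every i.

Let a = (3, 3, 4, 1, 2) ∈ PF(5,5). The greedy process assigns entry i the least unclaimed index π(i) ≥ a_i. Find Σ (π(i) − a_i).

2

Σπ(i) = 1+…+5 = 15; Σa = 3+3+4+1+2 = 13; disp = 15−13 = 2.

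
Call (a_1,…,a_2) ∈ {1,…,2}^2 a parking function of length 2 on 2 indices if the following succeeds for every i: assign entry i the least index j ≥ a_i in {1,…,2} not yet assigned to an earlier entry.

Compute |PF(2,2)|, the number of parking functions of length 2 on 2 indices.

Count = 1·3^1 = 1·3 = 3 (Konheim–Weiss)
Check (1,1) → sorted (1,1): b_i ≤ i ∀i, a PF.

3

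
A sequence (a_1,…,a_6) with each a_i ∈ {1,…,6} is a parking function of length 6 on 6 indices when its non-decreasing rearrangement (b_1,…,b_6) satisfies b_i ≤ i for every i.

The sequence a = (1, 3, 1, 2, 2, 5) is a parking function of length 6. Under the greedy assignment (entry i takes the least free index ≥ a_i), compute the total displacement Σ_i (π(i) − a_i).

7

Σπ = 21 ({1..6} each once); Σa = 1+3+1+2+2+5 = 14; disp = 21−14 = 7.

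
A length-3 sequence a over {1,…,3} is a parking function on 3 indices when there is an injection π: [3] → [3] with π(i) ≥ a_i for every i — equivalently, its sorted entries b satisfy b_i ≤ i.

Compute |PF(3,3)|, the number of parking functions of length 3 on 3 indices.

#PF = (3+1−3)·(3+1)^{3−1} = 1×16 = 16
One tuple (1,1,1) → sorted (1,1,1): b_i ≤ i ∀i, a PF.

16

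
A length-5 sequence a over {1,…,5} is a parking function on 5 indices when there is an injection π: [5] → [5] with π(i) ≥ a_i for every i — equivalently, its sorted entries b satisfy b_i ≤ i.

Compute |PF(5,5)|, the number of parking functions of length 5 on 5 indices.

1296

|PF| = (5+1−5)·(5+1)^{5−1} = 1·1296 = 1296 (Pollak)
E.g. (1,5,4,3,1) → sorted (1,1,3,4,5): b_i ≤ i ∀i, a PF.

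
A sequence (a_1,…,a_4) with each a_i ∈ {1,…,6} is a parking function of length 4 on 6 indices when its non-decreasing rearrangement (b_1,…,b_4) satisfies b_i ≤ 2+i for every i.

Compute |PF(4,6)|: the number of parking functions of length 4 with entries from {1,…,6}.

|PF(4,6)| = (6+1−4)·(6+1)^{4−1} = 3 · 343 = 1029 (Pollak)
Check (4,3,6,4) → sorted (3,4,4,6): b_i ≤ 2+i ∀i, a PF.

1029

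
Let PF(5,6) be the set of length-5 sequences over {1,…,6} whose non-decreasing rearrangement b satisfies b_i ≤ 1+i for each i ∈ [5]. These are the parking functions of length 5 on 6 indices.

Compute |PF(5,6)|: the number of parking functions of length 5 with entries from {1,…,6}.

4802

|PF(5,6)| = (6+1−5)·(6+1)^{5−1} = 2·2401 = 4802 [KW]
Check (3,2,5,1,1) → sorted (1,1,2,3,5): b_i ≤ 1+i ∀i, a PF.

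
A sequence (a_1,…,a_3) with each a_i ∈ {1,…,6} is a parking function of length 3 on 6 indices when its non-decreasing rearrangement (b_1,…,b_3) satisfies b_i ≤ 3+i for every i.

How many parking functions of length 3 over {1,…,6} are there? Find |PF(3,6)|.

|PF| = 4·7^2 = 4 · 49 = 196 (Pollak)
E.g. (2,1,5) → sorted (1,2,5): b_i ≤ 3+i ∀i, a PF.

196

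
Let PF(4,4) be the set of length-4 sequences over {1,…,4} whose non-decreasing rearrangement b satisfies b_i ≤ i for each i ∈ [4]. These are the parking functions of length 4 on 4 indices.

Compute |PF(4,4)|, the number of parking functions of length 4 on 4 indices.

125

|PF| = (5−4)·5^(4−1) = 1 · 125 = 125
Example (3,2,1,4) → sorted (1,2,3,4): b_i ≤ i ∀i, a PF.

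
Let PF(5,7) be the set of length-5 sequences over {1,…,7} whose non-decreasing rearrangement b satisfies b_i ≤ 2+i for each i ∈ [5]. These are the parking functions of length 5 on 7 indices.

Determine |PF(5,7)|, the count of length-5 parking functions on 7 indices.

12288

#PF = 3·8^4 = 3×4096 = 12288 [KW]
Example (4,1,5,2,6) → sorted (1,2,4,5,6): b_i ≤ 2+i ∀i, a PF.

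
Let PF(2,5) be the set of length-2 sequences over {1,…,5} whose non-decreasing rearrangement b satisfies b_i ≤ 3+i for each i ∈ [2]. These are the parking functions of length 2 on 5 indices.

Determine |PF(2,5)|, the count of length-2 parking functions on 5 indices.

24

|PF| = (6−2)·6^(2−1) = 4 · 6 = 24
Example (2,4) → sorted (2,4): b_i ≤ 3+i ∀i, a PF.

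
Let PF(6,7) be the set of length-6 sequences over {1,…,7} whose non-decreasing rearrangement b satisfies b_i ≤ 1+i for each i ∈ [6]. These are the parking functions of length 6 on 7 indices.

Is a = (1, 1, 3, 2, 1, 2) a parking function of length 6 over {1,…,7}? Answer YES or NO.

Sorted: b = (1, 1, 1, 2, 2, 3).
  b_1=1 ≤ 2
  b_2=1 ≤ 3
  b_3=1 ≤ 4
  b_4=2 ≤ 5
  b_5=2 ≤ 6
  b_6=3 ≤ 7
All bounds hold ⇒ YES

YES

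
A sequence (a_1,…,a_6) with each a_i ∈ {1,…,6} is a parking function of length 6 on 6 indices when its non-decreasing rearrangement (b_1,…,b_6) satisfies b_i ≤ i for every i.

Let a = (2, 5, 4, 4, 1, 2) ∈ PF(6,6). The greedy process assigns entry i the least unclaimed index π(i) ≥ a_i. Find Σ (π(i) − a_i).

Σπ = 6·7/2 = 21 (π permutes [6]); Σa = 2+5+4+4+1+2 = 18; disp = 21−18 = 3.

3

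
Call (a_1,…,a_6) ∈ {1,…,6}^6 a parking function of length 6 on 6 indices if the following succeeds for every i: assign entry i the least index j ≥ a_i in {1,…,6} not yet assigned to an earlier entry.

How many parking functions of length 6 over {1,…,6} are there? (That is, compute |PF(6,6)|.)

Count = (7−6)·7^(6−1) = 1×16807 = 16807 (Konheim–Weiss)
Example (1,2,4,2,4,3) → sorted (1,2,2,3,4,4): b_i ≤ i ∀i, a PF.

16807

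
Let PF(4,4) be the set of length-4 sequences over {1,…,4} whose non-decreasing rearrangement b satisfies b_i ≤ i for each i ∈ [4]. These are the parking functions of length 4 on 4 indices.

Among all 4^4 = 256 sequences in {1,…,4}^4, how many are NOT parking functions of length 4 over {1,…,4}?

131

|PF| = (4−4+1)·(4+1)^(4−1) = 1·125 = 125
One tuple (3,4,4,4) → sorted (3,4,4,4): b_1=3>1, not a PF.
4^4 − 125 = 256 − 125 = 131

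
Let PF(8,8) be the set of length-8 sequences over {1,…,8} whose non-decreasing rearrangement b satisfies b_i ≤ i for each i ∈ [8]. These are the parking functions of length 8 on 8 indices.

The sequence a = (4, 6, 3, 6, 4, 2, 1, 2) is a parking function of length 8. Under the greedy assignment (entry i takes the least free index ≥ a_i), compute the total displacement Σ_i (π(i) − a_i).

8

Σπ = 8·9/2 = 36 (π permutes [8]); Σa = 4+6+3+6+4+2+1+2 = 28; disp = 36−28 = 8.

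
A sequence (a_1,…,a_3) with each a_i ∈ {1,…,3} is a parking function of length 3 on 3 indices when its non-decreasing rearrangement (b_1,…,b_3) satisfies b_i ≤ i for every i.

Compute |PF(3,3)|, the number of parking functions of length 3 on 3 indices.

16

#PF = (3+1−3)·(3+1)^{3−1} = 1 · 16 = 16 [KW]
Check (2,1,2) → sorted (1,2,2): b_i ≤ i ∀i, a PF.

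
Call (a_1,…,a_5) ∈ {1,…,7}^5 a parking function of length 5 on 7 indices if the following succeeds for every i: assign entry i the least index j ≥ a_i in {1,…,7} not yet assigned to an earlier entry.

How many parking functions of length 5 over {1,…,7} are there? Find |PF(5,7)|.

|PF| = (8−5)·8^(5−1) = 3 · 4096 = 12288 [KW]
E.g. (1,2,5,2,7) → sorted (1,2,2,5,7): b_i ≤ 2+i ∀i, a PF.

12288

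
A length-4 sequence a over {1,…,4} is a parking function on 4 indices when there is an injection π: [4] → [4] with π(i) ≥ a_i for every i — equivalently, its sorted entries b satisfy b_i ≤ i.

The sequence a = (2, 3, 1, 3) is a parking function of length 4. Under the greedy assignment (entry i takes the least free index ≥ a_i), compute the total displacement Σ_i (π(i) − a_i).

1

Σπ(i) = 1+…+4 = 10; Σa = 2+3+1+3 = 9; disp = 10−9 = 1.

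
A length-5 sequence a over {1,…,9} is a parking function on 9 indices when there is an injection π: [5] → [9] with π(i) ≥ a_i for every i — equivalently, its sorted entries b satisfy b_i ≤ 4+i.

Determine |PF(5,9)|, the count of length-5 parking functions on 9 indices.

|PF| = (9−5+1)·(9+1)^(5−1) = 5·10000 = 50000 [KW]
One tuple (6,2,8,6,9) → sorted (2,6,6,8,9): b_i ≤ 4+i ∀i, a PF.

50000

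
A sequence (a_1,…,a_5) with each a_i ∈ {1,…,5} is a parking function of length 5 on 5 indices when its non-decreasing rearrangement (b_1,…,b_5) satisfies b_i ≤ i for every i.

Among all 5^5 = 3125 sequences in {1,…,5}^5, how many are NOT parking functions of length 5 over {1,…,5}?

1829

#PF = 1·6^4 = 1·1296 = 1296 (Pollak)
One tuple (2,3,4,2,2) → sorted (2,2,2,3,4): b_1=2>1, not a PF.
Total 3125; non-PF = 3125−1296 = 1829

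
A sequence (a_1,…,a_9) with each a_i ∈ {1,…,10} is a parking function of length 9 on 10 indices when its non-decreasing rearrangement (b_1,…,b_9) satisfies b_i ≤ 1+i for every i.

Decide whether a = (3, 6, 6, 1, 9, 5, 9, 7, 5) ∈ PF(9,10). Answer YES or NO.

Sorted: b = (1, 3, 5, 5, 6, 6, 7, 9, 9).
  b_1=1 ≤ 2
  b_2=3 ≤ 3
  b_3=5 > 4
  fails at i=3 ⇒ NO

NO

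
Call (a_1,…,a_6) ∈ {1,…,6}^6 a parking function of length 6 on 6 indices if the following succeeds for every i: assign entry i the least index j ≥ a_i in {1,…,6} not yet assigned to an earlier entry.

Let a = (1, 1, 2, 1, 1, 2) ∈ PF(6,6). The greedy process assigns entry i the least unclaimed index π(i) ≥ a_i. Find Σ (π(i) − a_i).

13

Σπ(i) = 1+…+6 = 21; Σa = 1+1+2+1+1+2 = 8; disp = 21−8 = 13.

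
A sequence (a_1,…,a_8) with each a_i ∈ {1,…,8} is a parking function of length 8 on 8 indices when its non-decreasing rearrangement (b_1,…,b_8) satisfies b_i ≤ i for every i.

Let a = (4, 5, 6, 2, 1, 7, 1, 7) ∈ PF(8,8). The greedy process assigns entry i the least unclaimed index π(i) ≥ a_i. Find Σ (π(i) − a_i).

Σπ(i) = 1+…+8 = 36; Σa = 4+5+6+2+1+7+1+7 = 33; disp = 36−33 = 3.

3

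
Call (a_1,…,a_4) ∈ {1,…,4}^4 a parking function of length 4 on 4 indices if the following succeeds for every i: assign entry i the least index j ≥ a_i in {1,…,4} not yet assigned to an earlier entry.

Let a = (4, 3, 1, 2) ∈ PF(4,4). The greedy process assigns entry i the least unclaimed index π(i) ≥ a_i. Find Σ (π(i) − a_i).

Σπ(i) = 1+…+4 = 10; Σa = 4+3+1+2 = 10; disp = 10−10 = 0.

0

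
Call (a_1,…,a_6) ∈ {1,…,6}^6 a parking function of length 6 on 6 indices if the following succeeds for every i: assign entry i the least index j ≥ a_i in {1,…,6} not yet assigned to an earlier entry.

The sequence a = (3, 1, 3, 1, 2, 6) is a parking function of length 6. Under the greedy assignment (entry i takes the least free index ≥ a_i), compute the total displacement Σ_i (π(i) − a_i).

5

Σπ = 6·7/2 = 21 (π permutes [6]); Σa = 3+1+3+1+2+6 = 16; disp = 21−16 = 5.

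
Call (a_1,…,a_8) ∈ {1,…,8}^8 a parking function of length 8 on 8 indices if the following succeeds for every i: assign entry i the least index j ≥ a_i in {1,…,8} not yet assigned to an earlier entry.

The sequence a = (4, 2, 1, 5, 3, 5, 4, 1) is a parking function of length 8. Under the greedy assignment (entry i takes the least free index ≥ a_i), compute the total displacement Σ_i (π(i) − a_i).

11

Σπ = 36 ({1..8} each once); Σa = 4+2+1+5+3+5+4+1 = 25; disp = 36−25 = 11.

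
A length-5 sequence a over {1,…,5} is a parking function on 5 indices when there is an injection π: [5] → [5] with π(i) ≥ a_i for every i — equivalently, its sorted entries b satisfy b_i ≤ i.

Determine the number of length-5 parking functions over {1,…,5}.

1296

|PF| = (6−5)·6^(5−1) = 1 · 1296 = 1296 (Pollak)
Check (1,4,1,4,2) → sorted (1,1,2,4,4): b_i ≤ i ∀i, a PF.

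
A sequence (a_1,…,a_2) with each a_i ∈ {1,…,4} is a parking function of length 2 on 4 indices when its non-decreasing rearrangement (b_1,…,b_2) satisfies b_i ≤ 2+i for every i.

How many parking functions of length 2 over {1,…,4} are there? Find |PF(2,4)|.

15

Count = (4+1−2)·(4+1)^{2−1} = 3 · 5 = 15 (Konheim–Weiss)
One tuple (3,1) → sorted (1,3): b_i ≤ 2+i ∀i, a PF.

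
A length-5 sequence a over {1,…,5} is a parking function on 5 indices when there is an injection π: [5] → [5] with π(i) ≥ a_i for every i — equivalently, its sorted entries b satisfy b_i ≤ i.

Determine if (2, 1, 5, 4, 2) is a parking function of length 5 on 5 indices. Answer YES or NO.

YES

Sorted: b = (1, 2, 2, 4, 5).
  b_1=1 ≤ 1
  b_2=2 ≤ 2
  b_3=2 ≤ 3
  b_4=4 ≤ 4
  b_5=5 ≤ 5
All bounds hold ⇒ YES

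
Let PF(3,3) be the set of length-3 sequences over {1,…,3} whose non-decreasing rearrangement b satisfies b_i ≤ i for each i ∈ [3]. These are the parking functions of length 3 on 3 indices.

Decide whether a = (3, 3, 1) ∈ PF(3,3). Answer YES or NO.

NO

Order a: b = (1, 3, 3).
  b_1=1 ≤ 1
  b_2=3 > 2
  fails at i=2 ⇒ NO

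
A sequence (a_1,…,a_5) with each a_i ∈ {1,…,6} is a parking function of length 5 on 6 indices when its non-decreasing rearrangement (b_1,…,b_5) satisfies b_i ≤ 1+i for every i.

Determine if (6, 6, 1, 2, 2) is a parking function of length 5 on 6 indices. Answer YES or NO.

NO

Sorted: b = (1, 2, 2, 6, 6).
  b_1=1 ≤ 2
  b_2=2 ≤ 3
  b_3=2 ≤ 4
  b_4=6 > 5
  fails at i=4 ⇒ NO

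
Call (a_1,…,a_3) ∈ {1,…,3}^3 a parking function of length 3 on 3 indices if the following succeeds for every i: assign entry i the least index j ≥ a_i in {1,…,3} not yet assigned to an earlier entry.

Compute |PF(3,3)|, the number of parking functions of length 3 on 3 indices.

|PF(3,3)| = 1·4^2 = 1·16 = 16 [KW]
E.g. (1,1,3) → sorted (1,1,3): b_i ≤ i ∀i, a PF.

16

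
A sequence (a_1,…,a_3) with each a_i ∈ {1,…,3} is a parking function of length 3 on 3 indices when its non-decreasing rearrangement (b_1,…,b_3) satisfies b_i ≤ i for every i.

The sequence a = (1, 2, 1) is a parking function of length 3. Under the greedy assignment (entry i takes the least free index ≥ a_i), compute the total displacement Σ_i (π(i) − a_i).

Σπ(i) = 1+…+3 = 6; Σa = 1+2+1 = 4; disp = 6−4 = 2.

2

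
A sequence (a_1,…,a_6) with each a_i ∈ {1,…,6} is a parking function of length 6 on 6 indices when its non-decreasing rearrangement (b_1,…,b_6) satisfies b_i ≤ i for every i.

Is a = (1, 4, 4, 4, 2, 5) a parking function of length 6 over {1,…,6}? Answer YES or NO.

Rearranged: b = (1, 2, 4, 4, 4, 5).
  b_1=1 ≤ 1
  b_2=2 ≤ 2
  b_3=4 > 3
  fails at i=3 ⇒ NO

NO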